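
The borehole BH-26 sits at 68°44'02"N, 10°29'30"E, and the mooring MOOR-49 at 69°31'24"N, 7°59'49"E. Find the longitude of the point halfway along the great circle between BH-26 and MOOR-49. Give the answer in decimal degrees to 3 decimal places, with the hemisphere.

9.267°E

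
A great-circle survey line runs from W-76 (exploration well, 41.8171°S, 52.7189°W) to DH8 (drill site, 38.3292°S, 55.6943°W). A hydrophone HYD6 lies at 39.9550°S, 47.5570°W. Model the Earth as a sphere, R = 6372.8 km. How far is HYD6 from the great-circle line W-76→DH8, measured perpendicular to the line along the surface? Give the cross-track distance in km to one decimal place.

473.1 km

δ₁₃ = central angle W-76→HYD6 = 0.075450 rad  (haversine)
θ₁₃ = bearing W-76→HYD6 = 66.198°,  θ₁₂ = bearing W-76→DH8 = 325.896°
dₓₜ = R·arcsin(sin δ₁₃ · sin(θ₁₃ − θ₁₂)) = 6372.8·arcsin(0.07538·sin(-259.698°)) = 473.060 km
|dₓₜ| = 473.060 km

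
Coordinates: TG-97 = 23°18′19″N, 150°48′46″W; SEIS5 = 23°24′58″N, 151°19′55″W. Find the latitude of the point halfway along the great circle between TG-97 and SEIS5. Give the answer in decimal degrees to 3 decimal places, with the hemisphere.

23.361°N

TG-97: φ = +23.30528°, λ = -150.81278°
SEIS5: φ = +23.41611°, λ = -151.33194°
Bx = cos φ₂ cos Δλ = 0.917605,  By = cos φ₂ sin Δλ = -0.008315
φₘ = atan2(sin φ₁ + sin φ₂, √((cos φ₁ + Bx)² + By²)) = 23.36091°
λₘ = λ₁ + atan2(By, cos φ₁ + Bx) = -151.07225°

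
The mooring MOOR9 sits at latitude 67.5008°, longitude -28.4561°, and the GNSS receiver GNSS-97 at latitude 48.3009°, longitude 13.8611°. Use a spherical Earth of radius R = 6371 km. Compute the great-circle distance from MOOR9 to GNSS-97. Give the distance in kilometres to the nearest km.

3179 km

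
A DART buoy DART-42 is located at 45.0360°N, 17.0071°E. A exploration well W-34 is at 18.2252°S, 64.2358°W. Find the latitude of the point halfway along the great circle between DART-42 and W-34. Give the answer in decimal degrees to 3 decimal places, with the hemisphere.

17.304°N

Bx = cos φ₂ cos Δλ = 0.144608,  By = cos φ₂ sin Δλ = -0.938762
φₘ = atan2(sin φ₁ + sin φ₂, √((cos φ₁ + Bx)² + By²)) = 17.30380°
λₘ = λ₁ + atan2(By, cos φ₁ + Bx) = -30.79111°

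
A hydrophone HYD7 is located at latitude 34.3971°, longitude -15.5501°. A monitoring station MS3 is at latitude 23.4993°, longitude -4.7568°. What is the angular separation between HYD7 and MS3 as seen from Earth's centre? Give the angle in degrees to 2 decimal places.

14.40°

Δφ = -10.8978°,  Δλ = 10.7933°
a = sin²(Δφ/2) + cos φ₁ cos φ₂ sin²(Δλ/2) = 0.015710
c = 2·arcsin(√a) = 0.251344 rad = 14.4009°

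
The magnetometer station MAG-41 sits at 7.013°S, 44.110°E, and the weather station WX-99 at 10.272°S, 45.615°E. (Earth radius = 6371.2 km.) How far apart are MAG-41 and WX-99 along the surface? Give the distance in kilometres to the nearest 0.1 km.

Δφ = -3.2590°,  Δλ = 1.5050°
a = sin²(Δφ/2) + cos φ₁ cos φ₂ sin²(Δλ/2) = 0.000977
c = 2·arcsin(√a) = 0.062526 rad = 3.5825°
d = R·c = 6371.2 × 0.062526 = 398.4 km

398.4 km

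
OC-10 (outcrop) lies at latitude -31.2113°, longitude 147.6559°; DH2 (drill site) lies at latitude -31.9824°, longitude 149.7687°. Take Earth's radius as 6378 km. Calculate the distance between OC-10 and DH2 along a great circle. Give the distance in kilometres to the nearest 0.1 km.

217.9 km

Δφ = -0.7711°,  Δλ = 2.1128°
a = sin²(Δφ/2) + cos φ₁ cos φ₂ sin²(Δλ/2) = 0.000292
c = 2·arcsin(√a) = 0.034170 rad = 1.9578°
d = R·c = 6378 × 0.034170 = 217.9 km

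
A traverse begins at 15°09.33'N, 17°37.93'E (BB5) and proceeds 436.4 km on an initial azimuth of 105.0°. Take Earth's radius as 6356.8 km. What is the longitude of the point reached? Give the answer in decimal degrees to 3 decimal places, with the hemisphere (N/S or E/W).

21.550°E

BB5: φ = +15.15550°, λ = +17.63217°
δ = d/R = 436.4/6356.8 = 0.068651 rad
φ₂ = arcsin(sin φ₁ cos δ + cos φ₁ sin δ cos θ)
   = arcsin(0.26144·0.99764 + 0.96522·0.06860·-0.25882) = 14.10426°
λ₂ = λ₁ + atan2(sin θ sin δ cos φ₁, cos δ − sin φ₁ sin φ₂) = 21.54962°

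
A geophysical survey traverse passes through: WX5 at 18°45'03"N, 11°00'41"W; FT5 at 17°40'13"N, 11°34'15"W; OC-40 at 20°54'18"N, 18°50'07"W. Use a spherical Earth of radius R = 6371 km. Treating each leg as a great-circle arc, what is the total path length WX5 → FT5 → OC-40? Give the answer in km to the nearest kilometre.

WX5: φ = +18.75083°, λ = -11.01139°
FT5: φ = +17.67028°, λ = -11.57083°
OC-40: φ = +20.90500°, λ = -18.83528°
WX5→FT5: c = 0.021017 rad, d = 133.90 km
FT5→OC-40: c = 0.132293 rad, d = 842.84 km
Total = 133.90 + 842.84 = 976.74 km

977 km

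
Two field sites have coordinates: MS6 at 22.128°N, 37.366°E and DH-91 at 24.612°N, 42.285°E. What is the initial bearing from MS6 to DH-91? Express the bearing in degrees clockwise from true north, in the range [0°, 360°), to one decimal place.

60.2°

Δλ = 4.9190°
y = sin Δλ · cos φ₂ = 0.077957
x = cos φ₁ sin φ₂ − sin φ₁ cos φ₂ cos Δλ = 0.044602
θ = atan2(y, x) = 60.2248° → 60.2248° (mod 360°)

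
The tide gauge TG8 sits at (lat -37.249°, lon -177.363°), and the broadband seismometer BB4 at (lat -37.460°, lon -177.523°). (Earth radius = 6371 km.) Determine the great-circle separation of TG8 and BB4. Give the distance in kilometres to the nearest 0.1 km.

Δφ = -0.2110°,  Δλ = -0.1600°
a = sin²(Δφ/2) + cos φ₁ cos φ₂ sin²(Δλ/2) = 0.000005
c = 2·arcsin(√a) = 0.004300 rad = 0.2464°
d = R·c = 6371 × 0.004300 = 27.4 km

27.4 km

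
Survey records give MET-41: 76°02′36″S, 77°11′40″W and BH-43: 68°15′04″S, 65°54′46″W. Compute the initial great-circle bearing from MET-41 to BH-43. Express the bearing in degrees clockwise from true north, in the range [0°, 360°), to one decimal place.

29.4°

MET-41: φ = -76.04333°, λ = -77.19444°
BH-43: φ = -68.25111°, λ = -65.91278°
Δλ = 11.2817°
y = sin Δλ · cos φ₂ = 0.072490
x = cos φ₁ sin φ₂ − sin φ₁ cos φ₂ cos Δλ = 0.128633
θ = atan2(y, x) = 29.4030° → 29.4030° (mod 360°)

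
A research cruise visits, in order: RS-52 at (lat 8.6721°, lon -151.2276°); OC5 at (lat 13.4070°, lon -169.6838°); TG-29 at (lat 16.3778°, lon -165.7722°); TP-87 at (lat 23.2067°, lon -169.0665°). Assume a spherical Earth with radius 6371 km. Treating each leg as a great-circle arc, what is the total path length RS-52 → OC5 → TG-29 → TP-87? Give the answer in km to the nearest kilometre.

3449 km

RS-52→OC5: c = 0.326636 rad, d = 2081.00 km
OC5→TG-29: c = 0.083905 rad, d = 534.56 km
TG-29→TP-87: c = 0.130872 rad, d = 833.78 km
Total = 2081.00 + 534.56 + 833.78 = 3449.35 km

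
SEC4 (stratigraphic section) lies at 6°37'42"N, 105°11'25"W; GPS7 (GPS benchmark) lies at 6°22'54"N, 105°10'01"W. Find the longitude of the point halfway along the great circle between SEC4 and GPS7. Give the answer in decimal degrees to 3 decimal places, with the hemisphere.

105.179°W

SEC4: φ = +6.62833°, λ = -105.19028°
GPS7: φ = +6.38167°, λ = -105.16694°
Bx = cos φ₂ cos Δλ = 0.993803,  By = cos φ₂ sin Δλ = 0.000405
φₘ = atan2(sin φ₁ + sin φ₂, √((cos φ₁ + Bx)² + By²)) = 6.50500°
λₘ = λ₁ + atan2(By, cos φ₁ + Bx) = -105.17861°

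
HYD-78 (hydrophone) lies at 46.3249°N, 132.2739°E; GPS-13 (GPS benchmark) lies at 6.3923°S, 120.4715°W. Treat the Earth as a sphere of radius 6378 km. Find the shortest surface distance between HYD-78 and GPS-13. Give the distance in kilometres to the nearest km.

11856 km

Δφ = -52.7172°,  Δλ = 107.2546°
a = sin²(Δφ/2) + cos φ₁ cos φ₂ sin²(Δλ/2) = 0.642043
c = 2·arcsin(√a) = 1.858850 rad = 106.5043°
d = R·c = 6378 × 1.858850 = 11855.7 km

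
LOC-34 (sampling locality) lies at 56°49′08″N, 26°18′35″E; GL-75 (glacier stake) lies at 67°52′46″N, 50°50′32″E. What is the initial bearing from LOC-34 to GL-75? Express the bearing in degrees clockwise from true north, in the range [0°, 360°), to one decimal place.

LOC-34: φ = +56.81889°, λ = +26.30972°
GL-75: φ = +67.87944°, λ = +50.84222°
Δλ = 24.5325°
y = sin Δλ · cos φ₂ = 0.156350
x = cos φ₁ sin φ₂ − sin φ₁ cos φ₂ cos Δλ = 0.220297
θ = atan2(y, x) = 35.3642° → 35.3642° (mod 360°)

35.4°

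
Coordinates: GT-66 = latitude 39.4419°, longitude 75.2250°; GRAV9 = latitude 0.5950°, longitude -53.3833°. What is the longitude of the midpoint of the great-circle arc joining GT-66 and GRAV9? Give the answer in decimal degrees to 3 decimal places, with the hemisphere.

Bx = cos φ₂ cos Δλ = -0.623959,  By = cos φ₂ sin Δλ = -0.781388
φₘ = atan2(sin φ₁ + sin φ₂, √((cos φ₁ + Bx)² + By²)) = 39.07075°
λₘ = λ₁ + atan2(By, cos φ₁ + Bx) = -4.02791°

4.028°W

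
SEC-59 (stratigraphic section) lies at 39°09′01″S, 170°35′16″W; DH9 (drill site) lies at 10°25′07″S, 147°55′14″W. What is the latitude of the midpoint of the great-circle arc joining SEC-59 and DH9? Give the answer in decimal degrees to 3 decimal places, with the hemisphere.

25.210°S

SEC-59: φ = -39.15028°, λ = -170.58778°
DH9: φ = -10.41861°, λ = -147.92056°
Bx = cos φ₂ cos Δλ = 0.907545,  By = cos φ₂ sin Δλ = 0.379024
φₘ = atan2(sin φ₁ + sin φ₂, √((cos φ₁ + Bx)² + By²)) = -25.21042°
λₘ = λ₁ + atan2(By, cos φ₁ + Bx) = -157.89635°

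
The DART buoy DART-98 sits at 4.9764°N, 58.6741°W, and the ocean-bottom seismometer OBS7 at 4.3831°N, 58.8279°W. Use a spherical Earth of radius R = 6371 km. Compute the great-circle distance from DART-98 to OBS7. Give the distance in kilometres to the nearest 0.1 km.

Δφ = -0.5933°,  Δλ = -0.1538°
a = sin²(Δφ/2) + cos φ₁ cos φ₂ sin²(Δλ/2) = 0.000029
c = 2·arcsin(√a) = 0.010695 rad = 0.6128°
d = R·c = 6371 × 0.010695 = 68.1 km

68.1 km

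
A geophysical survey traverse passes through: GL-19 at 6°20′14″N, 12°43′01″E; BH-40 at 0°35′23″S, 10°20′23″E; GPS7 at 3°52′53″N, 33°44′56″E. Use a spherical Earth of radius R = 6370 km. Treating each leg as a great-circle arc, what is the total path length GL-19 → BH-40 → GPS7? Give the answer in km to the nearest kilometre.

GL-19: φ = +6.33722°, λ = +12.71694°
BH-40: φ = -0.58972°, λ = +10.33972°
GPS7: φ = +3.88139°, λ = +33.74889°
GL-19→BH-40: c = 0.127794 rad, d = 814.05 km
BH-40→GPS7: c = 0.415682 rad, d = 2647.90 km
Total = 814.05 + 2647.90 = 3461.95 km

3462 km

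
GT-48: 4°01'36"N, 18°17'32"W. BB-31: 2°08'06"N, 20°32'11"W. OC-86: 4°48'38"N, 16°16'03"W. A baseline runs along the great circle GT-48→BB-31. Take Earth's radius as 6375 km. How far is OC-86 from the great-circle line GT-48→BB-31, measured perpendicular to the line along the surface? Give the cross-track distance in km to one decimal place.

GT-48: φ = +4.02667°, λ = -18.29222°
BB-31: φ = +2.13500°, λ = -20.53639°
OC-86: φ = +4.81056°, λ = -16.26750°
δ₁₃ = central angle GT-48→OC-86 = 0.037796 rad  (haversine)
θ₁₃ = bearing GT-48→OC-86 = 68.702°,  θ₁₂ = bearing GT-48→BB-31 = 229.896°
dₓₜ = R·arcsin(sin δ₁₃ · sin(θ₁₃ − θ₁₂)) = 6375·arcsin(0.03779·sin(-161.194°)) = -77.658 km
|dₓₜ| = 77.658 km

77.7 km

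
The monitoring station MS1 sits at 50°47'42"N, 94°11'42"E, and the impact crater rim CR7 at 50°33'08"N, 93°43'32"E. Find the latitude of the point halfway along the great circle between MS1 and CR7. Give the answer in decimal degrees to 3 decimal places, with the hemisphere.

MS1: φ = +50.79500°, λ = +94.19500°
CR7: φ = +50.55222°, λ = +93.72556°
Bx = cos φ₂ cos Δλ = 0.635353,  By = cos φ₂ sin Δλ = -0.005206
φₘ = atan2(sin φ₁ + sin φ₂, √((cos φ₁ + Bx)² + By²)) = 50.67385°
λₘ = λ₁ + atan2(By, cos φ₁ + Bx) = 93.95967°

50.674°N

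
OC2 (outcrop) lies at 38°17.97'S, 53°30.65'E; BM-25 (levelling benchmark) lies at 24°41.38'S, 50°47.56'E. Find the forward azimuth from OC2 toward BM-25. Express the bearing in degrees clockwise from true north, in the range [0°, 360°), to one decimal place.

OC2: φ = -38.29950°, λ = +53.51083°
BM-25: φ = -24.68967°, λ = +50.79267°
Δλ = -2.7182°
y = sin Δλ · cos φ₂ = -0.043088
x = cos φ₁ sin φ₂ − sin φ₁ cos φ₂ cos Δλ = 0.234675
θ = atan2(y, x) = -10.4040° → 349.5960° (mod 360°)

349.6°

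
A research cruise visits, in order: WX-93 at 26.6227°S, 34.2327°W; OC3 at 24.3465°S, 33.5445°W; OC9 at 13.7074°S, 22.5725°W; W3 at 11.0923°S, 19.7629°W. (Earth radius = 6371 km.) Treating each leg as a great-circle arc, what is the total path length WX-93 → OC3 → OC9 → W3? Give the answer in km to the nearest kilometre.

2334 km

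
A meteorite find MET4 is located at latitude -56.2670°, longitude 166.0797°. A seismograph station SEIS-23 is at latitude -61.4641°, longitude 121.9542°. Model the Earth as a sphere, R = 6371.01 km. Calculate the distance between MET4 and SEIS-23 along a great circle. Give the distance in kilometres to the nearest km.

Δφ = -5.1971°,  Δλ = -44.1255°
a = sin²(Δφ/2) + cos φ₁ cos φ₂ sin²(Δλ/2) = 0.039485
c = 2·arcsin(√a) = 0.400078 rad = 22.9228°
d = R·c = 6371.01 × 0.400078 = 2548.9 km

2549 km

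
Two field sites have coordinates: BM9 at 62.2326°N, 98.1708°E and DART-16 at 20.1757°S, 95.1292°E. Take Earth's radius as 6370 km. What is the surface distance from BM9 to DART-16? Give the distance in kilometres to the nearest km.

Δφ = -82.4083°,  Δλ = -3.0416°
a = sin²(Δφ/2) + cos φ₁ cos φ₂ sin²(Δλ/2) = 0.434252
c = 2·arcsin(√a) = 1.438918 rad = 82.4439°
d = R·c = 6370 × 1.438918 = 9165.9 km

9166 km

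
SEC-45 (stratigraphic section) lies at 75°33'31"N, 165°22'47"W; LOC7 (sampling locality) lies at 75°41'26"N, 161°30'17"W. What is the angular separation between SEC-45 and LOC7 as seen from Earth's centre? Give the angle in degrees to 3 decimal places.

SEC-45: φ = +75.55861°, λ = -165.37972°
LOC7: φ = +75.69056°, λ = -161.50472°
Δφ = 0.1319°,  Δλ = 3.8750°
a = sin²(Δφ/2) + cos φ₁ cos φ₂ sin²(Δλ/2) = 0.000072
c = 2·arcsin(√a) = 0.016945 rad = 0.9709°

0.971°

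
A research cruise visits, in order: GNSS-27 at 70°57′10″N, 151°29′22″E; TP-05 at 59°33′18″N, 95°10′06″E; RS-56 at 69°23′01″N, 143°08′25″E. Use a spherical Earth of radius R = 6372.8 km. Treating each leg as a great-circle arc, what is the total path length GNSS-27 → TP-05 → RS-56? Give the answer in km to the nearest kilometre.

5237 km

GNSS-27: φ = +70.95278°, λ = +151.48944°
TP-05: φ = +59.55500°, λ = +95.16833°
RS-56: φ = +69.38361°, λ = +143.14028°
GNSS-27→TP-05: c = 0.435604 rad, d = 2776.01 km
TP-05→RS-56: c = 0.386180 rad, d = 2461.05 km
Total = 2776.01 + 2461.05 = 5237.06 km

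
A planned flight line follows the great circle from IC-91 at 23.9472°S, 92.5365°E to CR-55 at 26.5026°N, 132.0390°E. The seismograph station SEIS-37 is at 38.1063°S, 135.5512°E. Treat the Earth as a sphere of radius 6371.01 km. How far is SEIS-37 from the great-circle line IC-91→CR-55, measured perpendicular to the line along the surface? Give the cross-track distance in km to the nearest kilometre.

4295 km

δ₁₃ = central angle IC-91→SEIS-37 = 0.682019 rad  (haversine)
θ₁₃ = bearing IC-91→SEIS-37 = 121.618°,  θ₁₂ = bearing IC-91→CR-55 = 39.601°
dₓₜ = R·arcsin(sin δ₁₃ · sin(θ₁₃ − θ₁₂)) = 6371.01·arcsin(0.63036·sin(82.017°)) = 4295.180 km
|dₓₜ| = 4295.180 km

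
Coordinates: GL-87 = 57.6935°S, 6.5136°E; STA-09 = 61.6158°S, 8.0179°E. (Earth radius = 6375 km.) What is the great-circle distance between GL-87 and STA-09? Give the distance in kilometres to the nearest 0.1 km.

Δφ = -3.9223°,  Δλ = 1.5043°
a = sin²(Δφ/2) + cos φ₁ cos φ₂ sin²(Δλ/2) = 0.001215
c = 2·arcsin(√a) = 0.069725 rad = 3.9950°
d = R·c = 6375 × 0.069725 = 444.5 km

444.5 km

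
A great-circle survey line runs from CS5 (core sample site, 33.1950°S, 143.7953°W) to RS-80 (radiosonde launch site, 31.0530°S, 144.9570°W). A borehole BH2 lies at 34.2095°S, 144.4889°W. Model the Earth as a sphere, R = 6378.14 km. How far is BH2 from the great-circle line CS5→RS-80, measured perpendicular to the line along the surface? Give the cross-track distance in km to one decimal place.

105.7 km

δ₁₃ = central angle CS5→BH2 = 0.020370 rad  (haversine)
θ₁₃ = bearing CS5→BH2 = 209.439°,  θ₁₂ = bearing CS5→RS-80 = 335.019°
dₓₜ = R·arcsin(sin δ₁₃ · sin(θ₁₃ − θ₁₂)) = 6378.14·arcsin(0.02037·sin(-125.581°)) = -105.663 km
|dₓₜ| = 105.663 km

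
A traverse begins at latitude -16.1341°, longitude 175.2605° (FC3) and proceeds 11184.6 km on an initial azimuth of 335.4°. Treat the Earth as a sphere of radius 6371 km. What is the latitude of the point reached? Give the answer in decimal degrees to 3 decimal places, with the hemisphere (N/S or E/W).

65.451°N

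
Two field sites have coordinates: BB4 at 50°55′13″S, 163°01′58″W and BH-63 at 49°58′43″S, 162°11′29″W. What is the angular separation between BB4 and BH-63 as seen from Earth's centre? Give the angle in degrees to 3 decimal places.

1.083°

BB4: φ = -50.92028°, λ = -163.03278°
BH-63: φ = -49.97861°, λ = -162.19139°
Δφ = 0.9417°,  Δλ = 0.8414°
a = sin²(Δφ/2) + cos φ₁ cos φ₂ sin²(Δλ/2) = 0.000089
c = 2·arcsin(√a) = 0.018909 rad = 1.0834°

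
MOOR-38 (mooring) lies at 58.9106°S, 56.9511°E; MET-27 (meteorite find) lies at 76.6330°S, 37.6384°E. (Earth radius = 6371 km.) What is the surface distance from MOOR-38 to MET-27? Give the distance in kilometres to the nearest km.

2107 km

Δφ = -17.7224°,  Δλ = -19.3127°
a = sin²(Δφ/2) + cos φ₁ cos φ₂ sin²(Δλ/2) = 0.027088
c = 2·arcsin(√a) = 0.330671 rad = 18.9460°
d = R·c = 6371 × 0.330671 = 2106.7 km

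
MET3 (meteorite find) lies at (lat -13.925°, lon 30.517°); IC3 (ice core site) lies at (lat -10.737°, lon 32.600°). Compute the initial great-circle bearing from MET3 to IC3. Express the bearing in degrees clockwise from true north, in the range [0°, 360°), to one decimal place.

Δλ = 2.0830°
y = sin Δλ · cos φ₂ = 0.035711
x = cos φ₁ sin φ₂ − sin φ₁ cos φ₂ cos Δλ = 0.055456
θ = atan2(y, x) = 32.7794° → 32.7794° (mod 360°)

32.8°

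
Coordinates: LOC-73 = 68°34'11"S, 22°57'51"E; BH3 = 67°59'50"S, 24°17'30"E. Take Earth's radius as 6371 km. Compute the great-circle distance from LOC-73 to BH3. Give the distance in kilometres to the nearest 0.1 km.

83.9 km

LOC-73: φ = -68.56972°, λ = +22.96417°
BH3: φ = -67.99722°, λ = +24.29167°
Δφ = 0.5725°,  Δλ = 1.3275°
a = sin²(Δφ/2) + cos φ₁ cos φ₂ sin²(Δλ/2) = 0.000043
c = 2·arcsin(√a) = 0.013165 rad = 0.7543°
d = R·c = 6371 × 0.013165 = 83.9 km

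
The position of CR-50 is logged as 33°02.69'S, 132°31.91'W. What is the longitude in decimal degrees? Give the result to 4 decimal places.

132° + 31.91′/60 = 132 + 0.53183 = 132.5318°

132.5318°W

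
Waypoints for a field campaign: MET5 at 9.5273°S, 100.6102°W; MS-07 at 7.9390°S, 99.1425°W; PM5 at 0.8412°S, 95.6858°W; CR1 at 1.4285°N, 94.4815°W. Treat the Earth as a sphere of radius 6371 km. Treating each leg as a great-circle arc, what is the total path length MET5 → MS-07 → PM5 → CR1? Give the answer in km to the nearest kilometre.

1402 km

MET5→MS-07: c = 0.037543 rad, d = 239.19 km
MS-07→PM5: c = 0.137695 rad, d = 877.26 km
PM5→CR1: c = 0.044844 rad, d = 285.70 km
Total = 239.19 + 877.26 + 285.70 = 1402.14 km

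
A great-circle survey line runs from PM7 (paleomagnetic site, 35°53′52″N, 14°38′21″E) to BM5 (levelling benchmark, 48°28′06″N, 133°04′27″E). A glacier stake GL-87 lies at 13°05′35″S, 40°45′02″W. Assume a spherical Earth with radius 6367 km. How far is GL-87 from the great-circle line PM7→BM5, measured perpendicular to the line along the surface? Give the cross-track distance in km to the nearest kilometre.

PM7: φ = +35.89778°, λ = +14.63917°
BM5: φ = +48.46833°, λ = +133.07417°
GL-87: φ = -13.09306°, λ = -40.75056°
δ₁₃ = central angle PM7→GL-87 = 1.250000 rad  (haversine)
θ₁₃ = bearing PM7→GL-87 = 237.643°,  θ₁₂ = bearing PM7→BM5 = 36.376°
dₓₜ = R·arcsin(sin δ₁₃ · sin(θ₁₃ − θ₁₂)) = 6367·arcsin(0.94898·sin(201.267°)) = -2237.399 km
|dₓₜ| = 2237.399 km

2237 km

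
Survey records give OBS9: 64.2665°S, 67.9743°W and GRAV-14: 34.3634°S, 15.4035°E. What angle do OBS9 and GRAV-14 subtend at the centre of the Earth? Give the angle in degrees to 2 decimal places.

56.65°

Δφ = 29.9031°,  Δλ = 83.3778°
a = sin²(Δφ/2) + cos φ₁ cos φ₂ sin²(Δλ/2) = 0.225103
c = 2·arcsin(√a) = 0.988680 rad = 56.6472°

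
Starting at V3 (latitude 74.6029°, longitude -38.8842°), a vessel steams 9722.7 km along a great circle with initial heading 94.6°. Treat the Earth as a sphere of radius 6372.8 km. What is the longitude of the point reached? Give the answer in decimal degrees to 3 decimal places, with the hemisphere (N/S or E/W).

δ = d/R = 9722.7/6372.8 = 1.525656 rad
φ₂ = arcsin(sin φ₁ cos δ + cos φ₁ sin δ cos θ)
   = arcsin(0.96411·0.04513 + 0.26551·0.99898·-0.08020) = 1.27401°
λ₂ = λ₁ + atan2(sin θ sin δ cos φ₁, cos δ − sin φ₁ sin φ₂) = 45.99564°

45.996°E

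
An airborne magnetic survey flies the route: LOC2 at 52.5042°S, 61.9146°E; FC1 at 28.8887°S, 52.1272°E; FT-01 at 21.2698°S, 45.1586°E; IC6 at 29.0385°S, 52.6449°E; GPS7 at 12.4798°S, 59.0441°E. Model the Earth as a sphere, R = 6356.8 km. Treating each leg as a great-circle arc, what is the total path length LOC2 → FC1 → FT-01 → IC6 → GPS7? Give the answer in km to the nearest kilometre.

6933 km

LOC2→FC1: c = 0.431122 rad, d = 2740.56 km
FC1→FT-01: c = 0.172583 rad, d = 1097.08 km
FT-01→IC6: c = 0.179814 rad, d = 1143.04 km
IC6→GPS7: c = 0.307115 rad, d = 1952.27 km
Total = 2740.56 + 1097.08 + 1143.04 + 1952.27 = 6932.94 km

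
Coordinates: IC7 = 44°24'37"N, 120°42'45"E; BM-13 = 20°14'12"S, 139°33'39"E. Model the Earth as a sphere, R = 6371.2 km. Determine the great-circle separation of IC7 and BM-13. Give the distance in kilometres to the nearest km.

7440 km

IC7: φ = +44.41028°, λ = +120.71250°
BM-13: φ = -20.23667°, λ = +139.56083°
Δφ = -64.6469°,  Δλ = 18.8483°
a = sin²(Δφ/2) + cos φ₁ cos φ₂ sin²(Δλ/2) = 0.303873
c = 2·arcsin(√a) = 1.167716 rad = 66.9052°
d = R·c = 6371.2 × 1.167716 = 7439.7 km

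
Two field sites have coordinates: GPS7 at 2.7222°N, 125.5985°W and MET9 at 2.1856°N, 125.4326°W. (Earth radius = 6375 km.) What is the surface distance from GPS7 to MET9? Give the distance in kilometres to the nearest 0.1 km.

62.5 km

Δφ = -0.5366°,  Δλ = 0.1659°
a = sin²(Δφ/2) + cos φ₁ cos φ₂ sin²(Δλ/2) = 0.000024
c = 2·arcsin(√a) = 0.009802 rad = 0.5616°
d = R·c = 6375 × 0.009802 = 62.5 km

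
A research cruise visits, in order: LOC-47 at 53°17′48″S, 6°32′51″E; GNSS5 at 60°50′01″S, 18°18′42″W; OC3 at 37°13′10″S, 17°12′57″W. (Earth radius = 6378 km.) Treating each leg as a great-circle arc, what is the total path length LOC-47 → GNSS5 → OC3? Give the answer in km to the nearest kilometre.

4337 km

LOC-47: φ = -53.29667°, λ = +6.54750°
GNSS5: φ = -60.83361°, λ = -18.31167°
OC3: φ = -37.21944°, λ = -17.21583°
LOC-47→GNSS5: c = 0.267736 rad, d = 1707.62 km
GNSS5→OC3: c = 0.412322 rad, d = 2629.79 km
Total = 1707.62 + 2629.79 = 4337.41 km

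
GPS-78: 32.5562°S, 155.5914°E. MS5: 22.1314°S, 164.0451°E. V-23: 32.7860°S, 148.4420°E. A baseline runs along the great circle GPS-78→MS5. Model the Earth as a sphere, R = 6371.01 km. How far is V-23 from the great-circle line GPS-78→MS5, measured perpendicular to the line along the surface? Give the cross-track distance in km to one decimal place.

497.8 km

δ₁₃ = central angle GPS-78→V-23 = 0.105095 rad  (haversine)
θ₁₃ = bearing GPS-78→V-23 = 265.885°,  θ₁₂ = bearing GPS-78→MS5 = 37.805°
dₓₜ = R·arcsin(sin δ₁₃ · sin(θ₁₃ − θ₁₂)) = 6371.01·arcsin(0.10490·sin(228.080°)) = -497.792 km
|dₓₜ| = 497.792 km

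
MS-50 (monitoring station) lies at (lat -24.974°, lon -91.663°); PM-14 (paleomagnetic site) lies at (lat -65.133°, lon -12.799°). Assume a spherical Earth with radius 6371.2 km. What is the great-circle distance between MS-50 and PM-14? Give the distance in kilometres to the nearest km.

6986 km

Δφ = -40.1590°,  Δλ = 78.8640°
a = sin²(Δφ/2) + cos φ₁ cos φ₂ sin²(Δλ/2) = 0.271657
c = 2·arcsin(√a) = 1.096530 rad = 62.8265°
d = R·c = 6371.2 × 1.096530 = 6986.2 km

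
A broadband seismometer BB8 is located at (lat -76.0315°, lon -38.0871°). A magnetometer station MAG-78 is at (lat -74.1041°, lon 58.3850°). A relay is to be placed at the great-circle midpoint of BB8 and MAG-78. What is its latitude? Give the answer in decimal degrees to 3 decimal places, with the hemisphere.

79.903°S

Bx = cos φ₂ cos Δλ = -0.030873,  By = cos φ₂ sin Δλ = 0.272145
φₘ = atan2(sin φ₁ + sin φ₂, √((cos φ₁ + Bx)² + By²)) = -79.90322°
λₘ = λ₁ + atan2(By, cos φ₁ + Bx) = 14.18942°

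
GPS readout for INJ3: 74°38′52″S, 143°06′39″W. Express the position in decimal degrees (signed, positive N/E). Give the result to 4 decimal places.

lat: 74.6478° S → -74.6478°
lon: 143.1108° W → -143.1108°

-74.6478°, -143.1108°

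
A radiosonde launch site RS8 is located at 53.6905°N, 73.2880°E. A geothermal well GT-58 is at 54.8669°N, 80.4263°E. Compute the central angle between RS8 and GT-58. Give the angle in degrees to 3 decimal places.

4.328°

Δφ = 1.1764°,  Δλ = 7.1383°
a = sin²(Δφ/2) + cos φ₁ cos φ₂ sin²(Δλ/2) = 0.001426
c = 2·arcsin(√a) = 0.075543 rad = 4.3283°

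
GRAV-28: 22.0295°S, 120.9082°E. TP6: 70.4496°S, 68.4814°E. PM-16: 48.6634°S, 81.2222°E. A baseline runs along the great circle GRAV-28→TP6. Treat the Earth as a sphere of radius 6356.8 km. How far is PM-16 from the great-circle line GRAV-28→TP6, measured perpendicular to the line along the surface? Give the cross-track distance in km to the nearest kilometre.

1545 km

δ₁₃ = central angle GRAV-28→PM-16 = 0.718495 rad  (haversine)
θ₁₃ = bearing GRAV-28→PM-16 = 219.847°,  θ₁₂ = bearing GRAV-28→TP6 = 198.406°
dₓₜ = R·arcsin(sin δ₁₃ · sin(θ₁₃ − θ₁₂)) = 6356.8·arcsin(0.65825·sin(21.441°)) = 1544.736 km
|dₓₜ| = 1544.736 km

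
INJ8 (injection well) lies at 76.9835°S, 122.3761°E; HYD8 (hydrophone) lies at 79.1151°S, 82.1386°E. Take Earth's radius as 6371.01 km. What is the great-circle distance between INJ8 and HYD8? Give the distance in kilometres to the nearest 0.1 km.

935.3 km

Δφ = -2.1316°,  Δλ = -40.2375°
a = sin²(Δφ/2) + cos φ₁ cos φ₂ sin²(Δλ/2) = 0.005378
c = 2·arcsin(√a) = 0.146803 rad = 8.4112°
d = R·c = 6371.01 × 0.146803 = 935.3 km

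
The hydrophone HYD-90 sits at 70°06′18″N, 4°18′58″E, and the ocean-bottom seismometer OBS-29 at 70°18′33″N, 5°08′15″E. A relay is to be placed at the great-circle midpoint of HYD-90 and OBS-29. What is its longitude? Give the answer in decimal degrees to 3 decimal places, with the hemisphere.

4.725°E

HYD-90: φ = +70.10500°, λ = +4.31611°
OBS-29: φ = +70.30917°, λ = +5.13750°
Bx = cos φ₂ cos Δλ = 0.336910,  By = cos φ₂ sin Δλ = 0.004830
φₘ = atan2(sin φ₁ + sin φ₂, √((cos φ₁ + Bx)² + By²)) = 70.20755°
λₘ = λ₁ + atan2(By, cos φ₁ + Bx) = 4.72477°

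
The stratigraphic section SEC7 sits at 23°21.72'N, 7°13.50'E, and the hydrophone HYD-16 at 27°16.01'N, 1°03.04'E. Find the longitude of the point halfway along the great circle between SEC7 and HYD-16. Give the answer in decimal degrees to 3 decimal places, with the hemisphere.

4.188°E

SEC7: φ = +23.36200°, λ = +7.22500°
HYD-16: φ = +27.26683°, λ = +1.05067°
Bx = cos φ₂ cos Δλ = 0.883726,  By = cos φ₂ sin Δλ = -0.095603
φₘ = atan2(sin φ₁ + sin φ₂, √((cos φ₁ + Bx)² + By²)) = 25.34659°
λₘ = λ₁ + atan2(By, cos φ₁ + Bx) = 4.18766°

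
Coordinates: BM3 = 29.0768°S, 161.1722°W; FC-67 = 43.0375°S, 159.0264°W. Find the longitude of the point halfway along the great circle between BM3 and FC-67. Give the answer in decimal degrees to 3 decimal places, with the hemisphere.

Bx = cos φ₂ cos Δλ = 0.730395,  By = cos φ₂ sin Δλ = 0.027367
φₘ = atan2(sin φ₁ + sin φ₂, √((cos φ₁ + Bx)² + By²)) = -36.06189°
λₘ = λ₁ + atan2(By, cos φ₁ + Bx) = -160.19495°

160.195°W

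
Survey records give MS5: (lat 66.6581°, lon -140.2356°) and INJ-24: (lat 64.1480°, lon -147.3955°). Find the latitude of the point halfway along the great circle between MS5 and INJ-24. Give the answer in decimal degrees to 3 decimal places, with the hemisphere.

Bx = cos φ₂ cos Δλ = 0.432648,  By = cos φ₂ sin Δλ = -0.054349
φₘ = atan2(sin φ₁ + sin φ₂, √((cos φ₁ + Bx)² + By²)) = 65.44528°
λₘ = λ₁ + atan2(By, cos φ₁ + Bx) = -143.98710°

65.445°N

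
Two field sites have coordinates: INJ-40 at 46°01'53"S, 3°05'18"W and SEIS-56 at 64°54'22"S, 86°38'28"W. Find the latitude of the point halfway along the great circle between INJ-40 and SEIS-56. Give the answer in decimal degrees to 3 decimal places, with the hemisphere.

INJ-40: φ = -46.03139°, λ = -3.08833°
SEIS-56: φ = -64.90611°, λ = -86.64111°
Bx = cos φ₂ cos Δλ = 0.047622,  By = cos φ₂ sin Δλ = -0.421421
φₘ = atan2(sin φ₁ + sin φ₂, √((cos φ₁ + Bx)² + By²)) = -62.30266°
λₘ = λ₁ + atan2(By, cos φ₁ + Bx) = -32.68663°

62.303°S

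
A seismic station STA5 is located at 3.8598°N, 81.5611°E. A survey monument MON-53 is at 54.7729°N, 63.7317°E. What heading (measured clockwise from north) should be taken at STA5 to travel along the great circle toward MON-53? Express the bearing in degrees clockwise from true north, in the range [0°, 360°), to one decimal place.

347.2°

Δλ = -17.8294°
y = sin Δλ · cos φ₂ = -0.176613
x = cos φ₁ sin φ₂ − sin φ₁ cos φ₂ cos Δλ = 0.778055
θ = atan2(y, x) = -12.7890° → 347.2110° (mod 360°)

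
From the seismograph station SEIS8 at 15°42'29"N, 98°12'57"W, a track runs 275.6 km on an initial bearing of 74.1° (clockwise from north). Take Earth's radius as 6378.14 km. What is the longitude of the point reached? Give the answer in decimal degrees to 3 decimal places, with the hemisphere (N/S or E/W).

95.734°W

SEIS8: φ = +15.70806°, λ = -98.21583°
δ = d/R = 275.6/6378.14 = 0.043210 rad
φ₂ = arcsin(sin φ₁ cos δ + cos φ₁ sin δ cos θ)
   = arcsin(0.27074·0.99907 + 0.96265·0.04320·0.27396) = 16.37216°
λ₂ = λ₁ + atan2(sin θ sin δ cos φ₁, cos δ − sin φ₁ sin φ₂) = -95.73416°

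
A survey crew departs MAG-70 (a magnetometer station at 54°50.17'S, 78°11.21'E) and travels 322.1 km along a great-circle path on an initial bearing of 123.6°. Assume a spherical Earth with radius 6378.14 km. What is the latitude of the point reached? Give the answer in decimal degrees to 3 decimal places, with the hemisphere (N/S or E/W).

56.362°S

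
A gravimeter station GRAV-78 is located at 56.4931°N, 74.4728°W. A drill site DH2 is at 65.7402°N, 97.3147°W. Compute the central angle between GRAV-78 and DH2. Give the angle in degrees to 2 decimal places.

14.25°

Δφ = 9.2471°,  Δλ = -22.8419°
a = sin²(Δφ/2) + cos φ₁ cos φ₂ sin²(Δλ/2) = 0.015391
c = 2·arcsin(√a) = 0.248765 rad = 14.2532°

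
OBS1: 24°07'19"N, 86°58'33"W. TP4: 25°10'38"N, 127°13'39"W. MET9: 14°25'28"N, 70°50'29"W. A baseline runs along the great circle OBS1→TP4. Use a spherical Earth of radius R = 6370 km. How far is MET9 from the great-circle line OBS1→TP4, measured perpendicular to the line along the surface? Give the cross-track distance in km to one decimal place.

653.5 km

OBS1: φ = +24.12194°, λ = -86.97583°
TP4: φ = +25.17722°, λ = -127.22750°
MET9: φ = +14.42444°, λ = -70.84139°
δ₁₃ = central angle OBS1→MET9 = 0.314679 rad  (haversine)
θ₁₃ = bearing OBS1→MET9 = 119.595°,  θ₁₂ = bearing OBS1→TP4 = 280.274°
dₓₜ = R·arcsin(sin δ₁₃ · sin(θ₁₃ − θ₁₂)) = 6370·arcsin(0.30951·sin(-160.679°)) = -653.468 km
|dₓₜ| = 653.468 km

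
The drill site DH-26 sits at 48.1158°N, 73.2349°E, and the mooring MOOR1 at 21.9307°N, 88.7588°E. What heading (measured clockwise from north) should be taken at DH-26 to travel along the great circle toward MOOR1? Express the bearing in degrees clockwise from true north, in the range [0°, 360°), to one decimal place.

149.2°

Δλ = 15.5239°
y = sin Δλ · cos φ₂ = 0.248273
x = cos φ₁ sin φ₂ − sin φ₁ cos φ₂ cos Δλ = -0.416078
θ = atan2(y, x) = 149.1756° → 149.1756° (mod 360°)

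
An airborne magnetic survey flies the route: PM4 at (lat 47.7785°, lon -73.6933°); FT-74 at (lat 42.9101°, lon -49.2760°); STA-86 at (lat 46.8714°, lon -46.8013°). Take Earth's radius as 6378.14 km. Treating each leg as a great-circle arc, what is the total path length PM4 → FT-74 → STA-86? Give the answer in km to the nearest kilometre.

2459 km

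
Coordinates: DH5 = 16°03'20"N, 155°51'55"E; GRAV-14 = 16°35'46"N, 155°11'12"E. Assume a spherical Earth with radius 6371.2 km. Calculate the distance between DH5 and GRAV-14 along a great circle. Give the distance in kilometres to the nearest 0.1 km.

94.1 km

DH5: φ = +16.05556°, λ = +155.86528°
GRAV-14: φ = +16.59611°, λ = +155.18667°
Δφ = 0.5406°,  Δλ = -0.6786°
a = sin²(Δφ/2) + cos φ₁ cos φ₂ sin²(Δλ/2) = 0.000055
c = 2·arcsin(√a) = 0.014772 rad = 0.8464°
d = R·c = 6371.2 × 0.014772 = 94.1 km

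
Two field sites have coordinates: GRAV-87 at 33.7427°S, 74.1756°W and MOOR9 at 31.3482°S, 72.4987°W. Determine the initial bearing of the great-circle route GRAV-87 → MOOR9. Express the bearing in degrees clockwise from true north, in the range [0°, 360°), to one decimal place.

31.0°

Δλ = 1.6769°
y = sin Δλ · cos φ₂ = 0.024991
x = cos φ₁ sin φ₂ − sin φ₁ cos φ₂ cos Δλ = 0.041577
θ = atan2(y, x) = 31.0098° → 31.0098° (mod 360°)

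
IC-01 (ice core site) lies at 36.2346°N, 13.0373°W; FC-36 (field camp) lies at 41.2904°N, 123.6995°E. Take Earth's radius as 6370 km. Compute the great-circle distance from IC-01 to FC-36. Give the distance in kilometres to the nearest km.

10333 km

Δφ = 5.0558°,  Δλ = 136.7368°
a = sin²(Δφ/2) + cos φ₁ cos φ₂ sin²(Δλ/2) = 0.525647
c = 2·arcsin(√a) = 1.622113 rad = 92.9402°
d = R·c = 6370 × 1.622113 = 10332.9 km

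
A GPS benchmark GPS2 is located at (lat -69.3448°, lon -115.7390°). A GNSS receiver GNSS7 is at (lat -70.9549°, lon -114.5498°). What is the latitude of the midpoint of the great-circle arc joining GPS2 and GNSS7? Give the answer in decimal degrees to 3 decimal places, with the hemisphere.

70.151°S

Bx = cos φ₂ cos Δλ = 0.326242,  By = cos φ₂ sin Δλ = 0.006772
φₘ = atan2(sin φ₁ + sin φ₂, √((cos φ₁ + Bx)² + By²)) = -70.15083°
λₘ = λ₁ + atan2(By, cos φ₁ + Bx) = -115.16754°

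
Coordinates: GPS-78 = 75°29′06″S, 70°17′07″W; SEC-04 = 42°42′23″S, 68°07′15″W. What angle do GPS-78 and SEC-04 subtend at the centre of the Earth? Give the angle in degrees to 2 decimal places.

GPS-78: φ = -75.48500°, λ = -70.28528°
SEC-04: φ = -42.70639°, λ = -68.12083°
Δφ = 32.7786°,  Δλ = 2.1644°
a = sin²(Δφ/2) + cos φ₁ cos φ₂ sin²(Δλ/2) = 0.079681
c = 2·arcsin(√a) = 0.572337 rad = 32.7925°

32.79°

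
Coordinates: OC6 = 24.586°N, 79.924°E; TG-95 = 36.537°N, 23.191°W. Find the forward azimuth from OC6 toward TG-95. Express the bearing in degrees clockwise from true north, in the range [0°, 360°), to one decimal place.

Δλ = -103.1150°
y = sin Δλ · cos φ₂ = -0.782515
x = cos φ₁ sin φ₂ − sin φ₁ cos φ₂ cos Δλ = 0.617220
θ = atan2(y, x) = -51.7349° → 308.2651° (mod 360°)

308.3°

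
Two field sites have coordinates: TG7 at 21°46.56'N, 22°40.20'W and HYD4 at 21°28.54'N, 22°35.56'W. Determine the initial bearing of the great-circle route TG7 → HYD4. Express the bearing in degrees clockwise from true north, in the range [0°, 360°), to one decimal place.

TG7: φ = +21.77600°, λ = -22.67000°
HYD4: φ = +21.47567°, λ = -22.59267°
Δλ = 0.0773°
y = sin Δλ · cos φ₂ = 0.001256
x = cos φ₁ sin φ₂ − sin φ₁ cos φ₂ cos Δλ = -0.005241
θ = atan2(y, x) = 166.5243° → 166.5243° (mod 360°)

166.5°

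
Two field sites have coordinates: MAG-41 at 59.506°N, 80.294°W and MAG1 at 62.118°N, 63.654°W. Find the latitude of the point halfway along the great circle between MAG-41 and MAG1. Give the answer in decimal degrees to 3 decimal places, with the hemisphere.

61.069°N

Bx = cos φ₂ cos Δλ = 0.448068,  By = cos φ₂ sin Δλ = 0.133916
φₘ = atan2(sin φ₁ + sin φ₂, √((cos φ₁ + Bx)² + By²)) = 61.06895°
λₘ = λ₁ + atan2(By, cos φ₁ + Bx) = -72.31596°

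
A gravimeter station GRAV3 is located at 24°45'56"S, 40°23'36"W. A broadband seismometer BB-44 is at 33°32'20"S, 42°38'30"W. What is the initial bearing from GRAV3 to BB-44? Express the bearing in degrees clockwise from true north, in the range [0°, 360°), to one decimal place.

192.1°

GRAV3: φ = -24.76556°, λ = -40.39333°
BB-44: φ = -33.53889°, λ = -42.64167°
Δλ = -2.2483°
y = sin Δλ · cos φ₂ = -0.032699
x = cos φ₁ sin φ₂ − sin φ₁ cos φ₂ cos Δλ = -0.152795
θ = atan2(y, x) = -167.9205° → 192.0795° (mod 360°)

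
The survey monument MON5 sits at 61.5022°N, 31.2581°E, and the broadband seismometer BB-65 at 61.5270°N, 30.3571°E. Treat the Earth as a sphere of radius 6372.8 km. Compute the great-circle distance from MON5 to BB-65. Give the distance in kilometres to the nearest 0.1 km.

47.9 km

Δφ = 0.0248°,  Δλ = -0.9010°
a = sin²(Δφ/2) + cos φ₁ cos φ₂ sin²(Δλ/2) = 0.000014
c = 2·arcsin(√a) = 0.007512 rad = 0.4304°
d = R·c = 6372.8 × 0.007512 = 47.9 km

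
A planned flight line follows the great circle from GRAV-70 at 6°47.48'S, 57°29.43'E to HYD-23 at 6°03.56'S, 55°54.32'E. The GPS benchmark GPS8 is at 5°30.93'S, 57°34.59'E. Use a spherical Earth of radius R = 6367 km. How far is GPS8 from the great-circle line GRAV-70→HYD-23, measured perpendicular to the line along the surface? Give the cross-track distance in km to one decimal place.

132.7 km

GRAV-70: φ = -6.79133°, λ = +57.49050°
HYD-23: φ = -6.05933°, λ = +55.90533°
GPS8: φ = -5.51550°, λ = +57.57650°
δ₁₃ = central angle GRAV-70→GPS8 = 0.022317 rad  (haversine)
θ₁₃ = bearing GRAV-70→GPS8 = 3.839°,  θ₁₂ = bearing GRAV-70→HYD-23 = 294.834°
dₓₜ = R·arcsin(sin δ₁₃ · sin(θ₁₃ − θ₁₂)) = 6367·arcsin(0.02232·sin(-290.995°)) = 132.660 km
|dₓₜ| = 132.660 km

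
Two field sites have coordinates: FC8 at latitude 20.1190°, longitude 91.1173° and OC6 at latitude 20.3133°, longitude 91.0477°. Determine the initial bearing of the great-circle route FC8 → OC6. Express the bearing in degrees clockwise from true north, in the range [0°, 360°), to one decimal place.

341.4°

Δλ = -0.0696°
y = sin Δλ · cos φ₂ = -0.001139
x = cos φ₁ sin φ₂ − sin φ₁ cos φ₂ cos Δλ = 0.003391
θ = atan2(y, x) = -18.5676° → 341.4324° (mod 360°)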